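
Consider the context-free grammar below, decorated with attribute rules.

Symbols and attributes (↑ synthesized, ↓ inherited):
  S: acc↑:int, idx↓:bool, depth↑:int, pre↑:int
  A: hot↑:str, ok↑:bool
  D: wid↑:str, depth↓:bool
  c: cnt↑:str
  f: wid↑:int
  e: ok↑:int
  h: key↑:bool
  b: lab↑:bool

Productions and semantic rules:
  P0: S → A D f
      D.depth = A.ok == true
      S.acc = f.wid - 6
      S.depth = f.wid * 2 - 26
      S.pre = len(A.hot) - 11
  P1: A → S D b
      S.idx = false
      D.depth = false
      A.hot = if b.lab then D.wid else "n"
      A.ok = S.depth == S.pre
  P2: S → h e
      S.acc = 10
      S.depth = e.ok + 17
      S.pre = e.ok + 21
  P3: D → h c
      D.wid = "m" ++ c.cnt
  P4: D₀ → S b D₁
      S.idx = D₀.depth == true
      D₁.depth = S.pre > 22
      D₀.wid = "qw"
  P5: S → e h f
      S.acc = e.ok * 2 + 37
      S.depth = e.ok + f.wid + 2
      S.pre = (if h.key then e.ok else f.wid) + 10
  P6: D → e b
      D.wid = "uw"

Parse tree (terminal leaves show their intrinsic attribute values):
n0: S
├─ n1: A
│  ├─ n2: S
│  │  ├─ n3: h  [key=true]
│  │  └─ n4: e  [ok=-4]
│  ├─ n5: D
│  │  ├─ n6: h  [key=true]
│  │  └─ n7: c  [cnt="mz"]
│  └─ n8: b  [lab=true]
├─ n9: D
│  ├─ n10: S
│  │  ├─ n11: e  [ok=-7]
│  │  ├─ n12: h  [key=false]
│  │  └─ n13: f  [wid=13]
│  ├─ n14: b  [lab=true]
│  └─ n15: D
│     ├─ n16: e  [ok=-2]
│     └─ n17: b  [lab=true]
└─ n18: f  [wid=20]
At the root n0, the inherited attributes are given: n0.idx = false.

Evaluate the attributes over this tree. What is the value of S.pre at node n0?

-8

1. n0.idx = false  [given at root]
2. n2.idx = false  [false]
3. n3.key = true  [terminal]
4. n4.ok = -4  [terminal]
5. n2.acc = 10  [10]
6. n2.depth = 13  [e.ok + 17]
7. n2.pre = 17  [e.ok + 21]
8. n5.depth = false  [false]
9. n6.key = true  [terminal]
10. n7.cnt = "mz"  [terminal]
11. n5.wid = "mmz"  ["m" ++ c.cnt]
12. n8.lab = true  [terminal]
13. n1.hot = "mmz"  [if b.lab then D.wid else "n"]
14. n1.ok = false  [S.depth == S.pre]
15. n9.depth = false  [A.ok == true]
16. n10.idx = false  [D₀.depth == true]
17. n11.ok = -7  [terminal]
18. n12.key = false  [terminal]
19. n13.wid = 13  [terminal]
20. n10.acc = 23  [e.ok * 2 + 37]
21. n10.depth = 8  [e.ok + f.wid + 2]
22. n10.pre = 23  [(if h.key then e.ok else f.wid) + 10]
23. n14.lab = true  [terminal]
24. n15.depth = true  [S.pre > 22]
25. n16.ok = -2  [terminal]
26. n17.lab = true  [terminal]
27. n15.wid = "uw"  ["uw"]
28. n9.wid = "qw"  ["qw"]
29. n18.wid = 20  [terminal]
30. n0.acc = 14  [f.wid - 6]
31. n0.depth = 14  [f.wid * 2 - 26]
32. n0.pre = -8  [len(A.hot) - 11]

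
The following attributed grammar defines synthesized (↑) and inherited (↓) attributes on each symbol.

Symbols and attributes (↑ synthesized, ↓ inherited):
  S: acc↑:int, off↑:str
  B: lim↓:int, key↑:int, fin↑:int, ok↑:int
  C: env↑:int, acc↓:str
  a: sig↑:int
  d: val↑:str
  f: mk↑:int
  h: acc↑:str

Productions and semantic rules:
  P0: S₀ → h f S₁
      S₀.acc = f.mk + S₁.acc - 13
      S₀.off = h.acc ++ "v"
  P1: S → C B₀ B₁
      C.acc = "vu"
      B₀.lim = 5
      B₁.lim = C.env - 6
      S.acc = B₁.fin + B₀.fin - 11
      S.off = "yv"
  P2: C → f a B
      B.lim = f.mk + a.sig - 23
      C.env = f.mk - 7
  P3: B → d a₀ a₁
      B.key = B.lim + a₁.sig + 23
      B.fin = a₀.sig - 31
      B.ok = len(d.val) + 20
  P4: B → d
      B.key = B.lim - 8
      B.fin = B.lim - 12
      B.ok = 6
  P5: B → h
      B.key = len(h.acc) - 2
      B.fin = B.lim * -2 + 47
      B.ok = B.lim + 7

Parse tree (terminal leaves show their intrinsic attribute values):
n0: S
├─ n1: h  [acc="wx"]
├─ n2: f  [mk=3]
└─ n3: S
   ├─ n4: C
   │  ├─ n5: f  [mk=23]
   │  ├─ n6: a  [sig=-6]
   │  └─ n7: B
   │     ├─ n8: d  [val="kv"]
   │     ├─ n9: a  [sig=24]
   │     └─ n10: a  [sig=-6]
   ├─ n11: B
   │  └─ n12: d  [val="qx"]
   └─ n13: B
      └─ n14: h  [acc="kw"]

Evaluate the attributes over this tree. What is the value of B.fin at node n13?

1. n1.acc = "wx"  [terminal]
2. n2.mk = 3  [terminal]
3. n4.acc = "vu"  ["vu"]
4. n5.mk = 23  [terminal]
5. n6.sig = -6  [terminal]
6. n7.lim = -6  [f.mk + a.sig - 23]
7. n8.val = "kv"  [terminal]
8. n9.sig = 24  [terminal]
9. n10.sig = -6  [terminal]
10. n7.key = 11  [B.lim + a₁.sig + 23]
11. n7.fin = -7  [a₀.sig - 31]
12. n7.ok = 22  [len(d.val) + 20]
13. n4.env = 16  [f.mk - 7]
14. n11.lim = 5  [5]
15. n12.val = "qx"  [terminal]
16. n11.key = -3  [B.lim - 8]
17. n11.fin = -7  [B.lim - 12]
18. n11.ok = 6  [6]
19. n13.lim = 10  [C.env - 6]
20. n14.acc = "kw"  [terminal]
21. n13.key = 0  [len(h.acc) - 2]
22. n13.fin = 27  [B.lim * -2 + 47]
23. n13.ok = 17  [B.lim + 7]
24. n3.acc = 9  [B₁.fin + B₀.fin - 11]
25. n3.off = "yv"  ["yv"]
26. n0.acc = -1  [f.mk + S₁.acc - 13]
27. n0.off = "wxv"  [h.acc ++ "v"]

27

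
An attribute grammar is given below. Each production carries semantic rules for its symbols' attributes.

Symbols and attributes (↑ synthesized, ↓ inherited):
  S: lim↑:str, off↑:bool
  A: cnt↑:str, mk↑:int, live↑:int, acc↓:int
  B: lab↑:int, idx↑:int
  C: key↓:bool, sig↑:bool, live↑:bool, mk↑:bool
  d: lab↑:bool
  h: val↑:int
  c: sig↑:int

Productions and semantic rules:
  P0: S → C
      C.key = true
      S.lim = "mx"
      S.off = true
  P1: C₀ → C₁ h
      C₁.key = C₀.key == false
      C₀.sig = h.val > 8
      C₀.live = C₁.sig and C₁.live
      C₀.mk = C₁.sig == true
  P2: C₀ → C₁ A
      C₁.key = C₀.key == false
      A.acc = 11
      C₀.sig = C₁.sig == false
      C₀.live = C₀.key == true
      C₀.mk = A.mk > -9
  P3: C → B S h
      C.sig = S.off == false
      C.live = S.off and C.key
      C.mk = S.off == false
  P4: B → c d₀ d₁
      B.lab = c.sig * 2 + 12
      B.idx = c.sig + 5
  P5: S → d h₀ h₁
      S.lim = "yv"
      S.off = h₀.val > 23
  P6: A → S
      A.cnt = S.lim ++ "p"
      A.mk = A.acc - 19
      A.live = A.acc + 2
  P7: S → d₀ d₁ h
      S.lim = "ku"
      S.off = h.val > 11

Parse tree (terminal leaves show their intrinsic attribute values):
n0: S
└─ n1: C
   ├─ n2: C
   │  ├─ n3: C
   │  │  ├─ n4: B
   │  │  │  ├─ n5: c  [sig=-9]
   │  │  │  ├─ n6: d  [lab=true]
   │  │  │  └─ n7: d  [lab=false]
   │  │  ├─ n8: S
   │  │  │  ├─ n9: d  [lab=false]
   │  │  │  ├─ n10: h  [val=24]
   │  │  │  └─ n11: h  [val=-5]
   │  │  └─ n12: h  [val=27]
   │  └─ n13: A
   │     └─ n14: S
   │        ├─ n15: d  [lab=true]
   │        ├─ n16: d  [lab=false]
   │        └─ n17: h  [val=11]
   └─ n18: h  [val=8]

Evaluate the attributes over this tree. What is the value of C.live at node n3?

1. n1.key = true  [true]
2. n2.key = false  [C₀.key == false]
3. n3.key = true  [C₀.key == false]
4. n5.sig = -9  [terminal]
5. n6.lab = true  [terminal]
6. n7.lab = false  [terminal]
7. n4.lab = -6  [c.sig * 2 + 12]
8. n4.idx = -4  [c.sig + 5]
9. n9.lab = false  [terminal]
10. n10.val = 24  [terminal]
11. n11.val = -5  [terminal]
12. n8.lim = "yv"  ["yv"]
13. n8.off = true  [h₀.val > 23]
14. n12.val = 27  [terminal]
15. n3.sig = false  [S.off == false]
16. n3.live = true  [S.off and C.key]
17. n3.mk = false  [S.off == false]
18. n13.acc = 11  [11]
19. n15.lab = true  [terminal]
20. n16.lab = false  [terminal]
21. n17.val = 11  [terminal]
22. n14.lim = "ku"  ["ku"]
23. n14.off = false  [h.val > 11]
24. n13.cnt = "kup"  [S.lim ++ "p"]
25. n13.mk = -8  [A.acc - 19]
26. n13.live = 13  [A.acc + 2]
27. n2.sig = true  [C₁.sig == false]
28. n2.live = false  [C₀.key == true]
29. n2.mk = true  [A.mk > -9]
30. n18.val = 8  [terminal]
31. n1.sig = false  [h.val > 8]
32. n1.live = false  [C₁.sig and C₁.live]
33. n1.mk = true  [C₁.sig == true]
34. n0.lim = "mx"  ["mx"]
35. n0.off = true  [true]

true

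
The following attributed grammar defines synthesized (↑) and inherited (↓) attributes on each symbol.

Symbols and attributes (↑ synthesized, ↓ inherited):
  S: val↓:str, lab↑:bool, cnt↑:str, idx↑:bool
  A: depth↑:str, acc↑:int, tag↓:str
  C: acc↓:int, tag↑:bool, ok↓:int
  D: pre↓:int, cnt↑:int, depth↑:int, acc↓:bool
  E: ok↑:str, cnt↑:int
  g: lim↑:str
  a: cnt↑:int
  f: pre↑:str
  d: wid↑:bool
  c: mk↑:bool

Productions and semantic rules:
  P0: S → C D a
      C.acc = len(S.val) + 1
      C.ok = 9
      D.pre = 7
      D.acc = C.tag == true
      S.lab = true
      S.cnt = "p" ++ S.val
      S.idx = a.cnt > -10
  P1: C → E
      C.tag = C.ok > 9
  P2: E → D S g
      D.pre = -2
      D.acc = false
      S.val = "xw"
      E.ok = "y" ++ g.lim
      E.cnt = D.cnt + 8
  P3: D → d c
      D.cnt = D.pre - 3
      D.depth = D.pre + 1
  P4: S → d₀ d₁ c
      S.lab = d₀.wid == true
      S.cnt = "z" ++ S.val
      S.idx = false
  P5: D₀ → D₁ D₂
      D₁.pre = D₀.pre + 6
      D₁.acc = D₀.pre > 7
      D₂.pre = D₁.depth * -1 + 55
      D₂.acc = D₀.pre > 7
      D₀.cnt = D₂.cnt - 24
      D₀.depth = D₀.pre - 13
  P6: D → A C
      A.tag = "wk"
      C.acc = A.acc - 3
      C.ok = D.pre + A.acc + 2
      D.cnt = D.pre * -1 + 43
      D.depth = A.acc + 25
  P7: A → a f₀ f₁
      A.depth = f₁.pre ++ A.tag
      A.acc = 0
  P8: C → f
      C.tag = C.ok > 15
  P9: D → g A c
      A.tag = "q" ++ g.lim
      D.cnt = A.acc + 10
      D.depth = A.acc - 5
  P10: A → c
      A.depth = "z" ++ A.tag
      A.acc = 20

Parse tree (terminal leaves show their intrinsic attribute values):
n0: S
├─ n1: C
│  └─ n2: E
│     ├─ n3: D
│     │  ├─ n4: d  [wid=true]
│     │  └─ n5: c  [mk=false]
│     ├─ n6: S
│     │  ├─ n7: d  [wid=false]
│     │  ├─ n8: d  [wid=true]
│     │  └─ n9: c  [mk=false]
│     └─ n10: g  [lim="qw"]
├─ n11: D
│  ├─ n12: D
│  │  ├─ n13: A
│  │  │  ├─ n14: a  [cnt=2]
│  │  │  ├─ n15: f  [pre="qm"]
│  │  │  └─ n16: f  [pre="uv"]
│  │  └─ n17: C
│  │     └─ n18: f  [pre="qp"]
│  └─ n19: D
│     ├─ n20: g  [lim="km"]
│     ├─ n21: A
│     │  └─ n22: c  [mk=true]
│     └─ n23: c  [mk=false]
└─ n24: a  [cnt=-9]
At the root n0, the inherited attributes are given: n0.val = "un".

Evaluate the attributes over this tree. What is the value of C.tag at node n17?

1. n0.val = "un"  [given at root]
2. n1.acc = 3  [len(S.val) + 1]
3. n1.ok = 9  [9]
4. n3.pre = -2  [-2]
5. n3.acc = false  [false]
6. n4.wid = true  [terminal]
7. n5.mk = false  [terminal]
8. n3.cnt = -5  [D.pre - 3]
9. n3.depth = -1  [D.pre + 1]
10. n6.val = "xw"  ["xw"]
11. n7.wid = false  [terminal]
12. n8.wid = true  [terminal]
13. n9.mk = false  [terminal]
14. n6.lab = false  [d₀.wid == true]
15. n6.cnt = "zxw"  ["z" ++ S.val]
16. n6.idx = false  [false]
17. n10.lim = "qw"  [terminal]
18. n2.ok = "yqw"  ["y" ++ g.lim]
19. n2.cnt = 3  [D.cnt + 8]
20. n1.tag = false  [C.ok > 9]
21. n11.pre = 7  [7]
22. n11.acc = false  [C.tag == true]
23. n12.pre = 13  [D₀.pre + 6]
24. n12.acc = false  [D₀.pre > 7]
25. n13.tag = "wk"  ["wk"]
26. n14.cnt = 2  [terminal]
27. n15.pre = "qm"  [terminal]
28. n16.pre = "uv"  [terminal]
29. n13.depth = "uvwk"  [f₁.pre ++ A.tag]
30. n13.acc = 0  [0]
31. n17.acc = -3  [A.acc - 3]
32. n17.ok = 15  [D.pre + A.acc + 2]
33. n18.pre = "qp"  [terminal]
34. n17.tag = false  [C.ok > 15]
35. n12.cnt = 30  [D.pre * -1 + 43]
36. n12.depth = 25  [A.acc + 25]
37. n19.pre = 30  [D₁.depth * -1 + 55]
38. n19.acc = false  [D₀.pre > 7]
39. n20.lim = "km"  [terminal]
40. n21.tag = "qkm"  ["q" ++ g.lim]
41. n22.mk = true  [terminal]
42. n21.depth = "zqkm"  ["z" ++ A.tag]
43. n21.acc = 20  [20]
44. n23.mk = false  [terminal]
45. n19.cnt = 30  [A.acc + 10]
46. n19.depth = 15  [A.acc - 5]
47. n11.cnt = 6  [D₂.cnt - 24]
48. n11.depth = -6  [D₀.pre - 13]
49. n24.cnt = -9  [terminal]
50. n0.lab = true  [true]
51. n0.cnt = "pun"  ["p" ++ S.val]
52. n0.idx = true  [a.cnt > -10]

false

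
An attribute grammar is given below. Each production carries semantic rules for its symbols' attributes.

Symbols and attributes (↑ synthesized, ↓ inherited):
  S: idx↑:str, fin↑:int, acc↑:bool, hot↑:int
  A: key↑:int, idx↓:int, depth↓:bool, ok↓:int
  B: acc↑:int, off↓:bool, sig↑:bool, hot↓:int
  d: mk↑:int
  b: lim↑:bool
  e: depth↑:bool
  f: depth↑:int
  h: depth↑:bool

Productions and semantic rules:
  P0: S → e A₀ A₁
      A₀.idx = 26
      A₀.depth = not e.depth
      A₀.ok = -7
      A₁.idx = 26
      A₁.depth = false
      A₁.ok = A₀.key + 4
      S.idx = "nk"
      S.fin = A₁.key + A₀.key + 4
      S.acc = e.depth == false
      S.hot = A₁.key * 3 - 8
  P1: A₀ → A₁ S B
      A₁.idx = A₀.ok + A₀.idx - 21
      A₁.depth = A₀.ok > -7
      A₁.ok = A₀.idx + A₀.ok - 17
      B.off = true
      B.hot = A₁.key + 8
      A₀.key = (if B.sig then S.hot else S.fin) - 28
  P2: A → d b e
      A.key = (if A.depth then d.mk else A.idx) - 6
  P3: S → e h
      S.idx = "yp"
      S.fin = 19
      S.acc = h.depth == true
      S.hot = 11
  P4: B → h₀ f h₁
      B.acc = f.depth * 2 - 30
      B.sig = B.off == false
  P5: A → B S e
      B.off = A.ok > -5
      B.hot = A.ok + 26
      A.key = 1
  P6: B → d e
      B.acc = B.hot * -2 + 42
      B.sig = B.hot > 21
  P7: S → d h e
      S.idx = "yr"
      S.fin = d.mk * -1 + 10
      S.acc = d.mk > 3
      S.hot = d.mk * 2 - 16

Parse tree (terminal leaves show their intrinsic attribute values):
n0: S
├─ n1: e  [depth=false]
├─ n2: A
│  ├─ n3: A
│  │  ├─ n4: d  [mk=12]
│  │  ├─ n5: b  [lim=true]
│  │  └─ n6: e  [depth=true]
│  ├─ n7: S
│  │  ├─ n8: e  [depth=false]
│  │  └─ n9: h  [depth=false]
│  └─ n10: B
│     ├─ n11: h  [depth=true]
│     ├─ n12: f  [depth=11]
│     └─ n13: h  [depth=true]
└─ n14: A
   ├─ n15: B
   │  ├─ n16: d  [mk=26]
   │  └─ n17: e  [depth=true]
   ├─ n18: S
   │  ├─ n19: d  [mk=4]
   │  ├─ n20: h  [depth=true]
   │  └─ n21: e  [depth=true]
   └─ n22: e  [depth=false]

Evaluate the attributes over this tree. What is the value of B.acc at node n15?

1. n1.depth = false  [terminal]
2. n2.idx = 26  [26]
3. n2.depth = true  [not e.depth]
4. n2.ok = -7  [-7]
5. n3.idx = -2  [A₀.ok + A₀.idx - 21]
6. n3.depth = false  [A₀.ok > -7]
7. n3.ok = 2  [A₀.idx + A₀.ok - 17]
8. n4.mk = 12  [terminal]
9. n5.lim = true  [terminal]
10. n6.depth = true  [terminal]
11. n3.key = -8  [(if A.depth then d.mk else A.idx) - 6]
12. n8.depth = false  [terminal]
13. n9.depth = false  [terminal]
14. n7.idx = "yp"  ["yp"]
15. n7.fin = 19  [19]
16. n7.acc = false  [h.depth == true]
17. n7.hot = 11  [11]
18. n10.off = true  [true]
19. n10.hot = 0  [A₁.key + 8]
20. n11.depth = true  [terminal]
21. n12.depth = 11  [terminal]
22. n13.depth = true  [terminal]
23. n10.acc = -8  [f.depth * 2 - 30]
24. n10.sig = false  [B.off == false]
25. n2.key = -9  [(if B.sig then S.hot else S.fin) - 28]
26. n14.idx = 26  [26]
27. n14.depth = false  [false]
28. n14.ok = -5  [A₀.key + 4]
29. n15.off = false  [A.ok > -5]
30. n15.hot = 21  [A.ok + 26]
31. n16.mk = 26  [terminal]
32. n17.depth = true  [terminal]
33. n15.acc = 0  [B.hot * -2 + 42]
34. n15.sig = false  [B.hot > 21]
35. n19.mk = 4  [terminal]
36. n20.depth = true  [terminal]
37. n21.depth = true  [terminal]
38. n18.idx = "yr"  ["yr"]
39. n18.fin = 6  [d.mk * -1 + 10]
40. n18.acc = true  [d.mk > 3]
41. n18.hot = -8  [d.mk * 2 - 16]
42. n22.depth = false  [terminal]
43. n14.key = 1  [1]
44. n0.idx = "nk"  ["nk"]
45. n0.fin = -4  [A₁.key + A₀.key + 4]
46. n0.acc = true  [e.depth == false]
47. n0.hot = -5  [A₁.key * 3 - 8]

0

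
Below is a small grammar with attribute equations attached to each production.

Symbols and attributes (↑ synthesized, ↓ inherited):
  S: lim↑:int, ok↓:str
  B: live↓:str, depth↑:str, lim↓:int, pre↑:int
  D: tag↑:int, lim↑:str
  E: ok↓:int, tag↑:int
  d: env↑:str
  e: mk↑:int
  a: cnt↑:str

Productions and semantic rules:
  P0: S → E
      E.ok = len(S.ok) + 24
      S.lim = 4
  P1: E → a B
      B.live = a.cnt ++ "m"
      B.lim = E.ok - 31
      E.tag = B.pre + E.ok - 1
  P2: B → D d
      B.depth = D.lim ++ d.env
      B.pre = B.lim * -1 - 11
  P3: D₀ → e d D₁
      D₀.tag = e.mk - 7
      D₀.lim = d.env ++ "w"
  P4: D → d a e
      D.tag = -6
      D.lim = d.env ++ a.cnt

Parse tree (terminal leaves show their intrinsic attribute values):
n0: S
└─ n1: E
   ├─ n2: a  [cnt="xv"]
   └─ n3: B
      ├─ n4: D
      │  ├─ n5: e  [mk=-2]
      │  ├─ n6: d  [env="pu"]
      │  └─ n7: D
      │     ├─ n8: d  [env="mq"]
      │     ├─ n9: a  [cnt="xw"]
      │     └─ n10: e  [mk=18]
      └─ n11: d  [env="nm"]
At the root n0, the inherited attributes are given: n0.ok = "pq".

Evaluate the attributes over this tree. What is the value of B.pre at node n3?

-6

1. n0.ok = "pq"  [given at root]
2. n1.ok = 26  [len(S.ok) + 24]
3. n2.cnt = "xv"  [terminal]
4. n3.live = "xvm"  [a.cnt ++ "m"]
5. n3.lim = -5  [E.ok - 31]
6. n5.mk = -2  [terminal]
7. n6.env = "pu"  [terminal]
8. n8.env = "mq"  [terminal]
9. n9.cnt = "xw"  [terminal]
10. n10.mk = 18  [terminal]
11. n7.tag = -6  [-6]
12. n7.lim = "mqxw"  [d.env ++ a.cnt]
13. n4.tag = -9  [e.mk - 7]
14. n4.lim = "puw"  [d.env ++ "w"]
15. n11.env = "nm"  [terminal]
16. n3.depth = "puwnm"  [D.lim ++ d.env]
17. n3.pre = -6  [B.lim * -1 - 11]
18. n1.tag = 19  [B.pre + E.ok - 1]
19. n0.lim = 4  [4]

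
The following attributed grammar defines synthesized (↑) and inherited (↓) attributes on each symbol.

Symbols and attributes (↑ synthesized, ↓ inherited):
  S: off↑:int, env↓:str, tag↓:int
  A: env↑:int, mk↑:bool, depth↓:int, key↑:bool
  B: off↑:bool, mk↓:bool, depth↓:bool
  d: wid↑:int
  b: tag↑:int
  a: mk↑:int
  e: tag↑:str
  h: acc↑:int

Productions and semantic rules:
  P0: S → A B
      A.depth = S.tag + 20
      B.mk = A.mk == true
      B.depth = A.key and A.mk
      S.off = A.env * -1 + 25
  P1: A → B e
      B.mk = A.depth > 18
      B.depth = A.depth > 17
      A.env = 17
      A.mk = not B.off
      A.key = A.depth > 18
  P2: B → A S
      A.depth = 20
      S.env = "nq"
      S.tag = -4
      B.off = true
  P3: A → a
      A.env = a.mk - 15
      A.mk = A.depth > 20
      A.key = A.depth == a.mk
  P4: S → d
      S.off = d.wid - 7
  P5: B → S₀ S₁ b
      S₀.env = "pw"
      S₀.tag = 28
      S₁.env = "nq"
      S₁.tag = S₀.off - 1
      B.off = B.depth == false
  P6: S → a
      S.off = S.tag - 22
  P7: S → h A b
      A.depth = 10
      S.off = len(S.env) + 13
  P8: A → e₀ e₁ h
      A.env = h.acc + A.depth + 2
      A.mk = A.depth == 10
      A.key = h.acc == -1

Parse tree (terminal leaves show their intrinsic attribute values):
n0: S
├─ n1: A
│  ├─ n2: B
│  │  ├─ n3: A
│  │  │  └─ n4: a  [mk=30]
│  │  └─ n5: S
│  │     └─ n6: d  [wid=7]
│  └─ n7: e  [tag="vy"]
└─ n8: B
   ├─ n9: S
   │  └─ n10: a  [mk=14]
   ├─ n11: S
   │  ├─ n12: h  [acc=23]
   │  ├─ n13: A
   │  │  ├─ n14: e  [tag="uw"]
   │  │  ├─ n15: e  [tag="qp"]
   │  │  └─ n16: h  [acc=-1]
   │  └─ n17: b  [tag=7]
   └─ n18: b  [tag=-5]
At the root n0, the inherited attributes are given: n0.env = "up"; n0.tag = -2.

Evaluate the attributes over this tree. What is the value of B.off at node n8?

1. n0.env = "up"  [given at root]
2. n0.tag = -2  [given at root]
3. n1.depth = 18  [S.tag + 20]
4. n2.mk = false  [A.depth > 18]
5. n2.depth = true  [A.depth > 17]
6. n3.depth = 20  [20]
7. n4.mk = 30  [terminal]
8. n3.env = 15  [a.mk - 15]
9. n3.mk = false  [A.depth > 20]
10. n3.key = false  [A.depth == a.mk]
11. n5.env = "nq"  ["nq"]
12. n5.tag = -4  [-4]
13. n6.wid = 7  [terminal]
14. n5.off = 0  [d.wid - 7]
15. n2.off = true  [true]
16. n7.tag = "vy"  [terminal]
17. n1.env = 17  [17]
18. n1.mk = false  [not B.off]
19. n1.key = false  [A.depth > 18]
20. n8.mk = false  [A.mk == true]
21. n8.depth = false  [A.key and A.mk]
22. n9.env = "pw"  ["pw"]
23. n9.tag = 28  [28]
24. n10.mk = 14  [terminal]
25. n9.off = 6  [S.tag - 22]
26. n11.env = "nq"  ["nq"]
27. n11.tag = 5  [S₀.off - 1]
28. n12.acc = 23  [terminal]
29. n13.depth = 10  [10]
30. n14.tag = "uw"  [terminal]
31. n15.tag = "qp"  [terminal]
32. n16.acc = -1  [terminal]
33. n13.env = 11  [h.acc + A.depth + 2]
34. n13.mk = true  [A.depth == 10]
35. n13.key = true  [h.acc == -1]
36. n17.tag = 7  [terminal]
37. n11.off = 15  [len(S.env) + 13]
38. n18.tag = -5  [terminal]
39. n8.off = true  [B.depth == false]
40. n0.off = 8  [A.env * -1 + 25]

true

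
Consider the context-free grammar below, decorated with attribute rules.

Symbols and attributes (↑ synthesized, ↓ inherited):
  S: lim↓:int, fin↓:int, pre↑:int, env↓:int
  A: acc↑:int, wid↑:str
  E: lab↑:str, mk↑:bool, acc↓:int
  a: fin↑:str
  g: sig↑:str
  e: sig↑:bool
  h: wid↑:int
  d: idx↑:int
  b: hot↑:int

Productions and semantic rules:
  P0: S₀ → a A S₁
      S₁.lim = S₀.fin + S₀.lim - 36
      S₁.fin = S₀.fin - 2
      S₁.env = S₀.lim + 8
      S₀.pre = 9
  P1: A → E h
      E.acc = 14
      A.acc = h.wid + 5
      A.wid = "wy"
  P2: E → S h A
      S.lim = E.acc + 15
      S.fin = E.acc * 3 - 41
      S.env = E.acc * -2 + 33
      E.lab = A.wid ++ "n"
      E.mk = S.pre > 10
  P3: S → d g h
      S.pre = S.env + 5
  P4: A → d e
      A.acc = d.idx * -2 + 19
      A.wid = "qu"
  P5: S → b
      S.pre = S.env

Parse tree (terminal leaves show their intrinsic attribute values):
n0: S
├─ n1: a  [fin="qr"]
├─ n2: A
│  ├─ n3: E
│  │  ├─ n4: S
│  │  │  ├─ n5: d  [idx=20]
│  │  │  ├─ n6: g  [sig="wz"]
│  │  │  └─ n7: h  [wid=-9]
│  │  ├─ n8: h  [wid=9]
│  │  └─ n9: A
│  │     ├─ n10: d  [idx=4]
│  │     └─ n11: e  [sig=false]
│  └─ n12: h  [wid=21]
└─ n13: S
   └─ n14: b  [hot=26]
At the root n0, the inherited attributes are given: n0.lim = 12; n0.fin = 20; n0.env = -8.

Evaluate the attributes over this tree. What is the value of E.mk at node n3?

1. n0.lim = 12  [given at root]
2. n0.fin = 20  [given at root]
3. n0.env = -8  [given at root]
4. n1.fin = "qr"  [terminal]
5. n3.acc = 14  [14]
6. n4.lim = 29  [E.acc + 15]
7. n4.fin = 1  [E.acc * 3 - 41]
8. n4.env = 5  [E.acc * -2 + 33]
9. n5.idx = 20  [terminal]
10. n6.sig = "wz"  [terminal]
11. n7.wid = -9  [terminal]
12. n4.pre = 10  [S.env + 5]
13. n8.wid = 9  [terminal]
14. n10.idx = 4  [terminal]
15. n11.sig = false  [terminal]
16. n9.acc = 11  [d.idx * -2 + 19]
17. n9.wid = "qu"  ["qu"]
18. n3.lab = "qun"  [A.wid ++ "n"]
19. n3.mk = false  [S.pre > 10]
20. n12.wid = 21  [terminal]
21. n2.acc = 26  [h.wid + 5]
22. n2.wid = "wy"  ["wy"]
23. n13.lim = -4  [S₀.fin + S₀.lim - 36]
24. n13.fin = 18  [S₀.fin - 2]
25. n13.env = 20  [S₀.lim + 8]
26. n14.hot = 26  [terminal]
27. n13.pre = 20  [S.env]
28. n0.pre = 9  [9]

false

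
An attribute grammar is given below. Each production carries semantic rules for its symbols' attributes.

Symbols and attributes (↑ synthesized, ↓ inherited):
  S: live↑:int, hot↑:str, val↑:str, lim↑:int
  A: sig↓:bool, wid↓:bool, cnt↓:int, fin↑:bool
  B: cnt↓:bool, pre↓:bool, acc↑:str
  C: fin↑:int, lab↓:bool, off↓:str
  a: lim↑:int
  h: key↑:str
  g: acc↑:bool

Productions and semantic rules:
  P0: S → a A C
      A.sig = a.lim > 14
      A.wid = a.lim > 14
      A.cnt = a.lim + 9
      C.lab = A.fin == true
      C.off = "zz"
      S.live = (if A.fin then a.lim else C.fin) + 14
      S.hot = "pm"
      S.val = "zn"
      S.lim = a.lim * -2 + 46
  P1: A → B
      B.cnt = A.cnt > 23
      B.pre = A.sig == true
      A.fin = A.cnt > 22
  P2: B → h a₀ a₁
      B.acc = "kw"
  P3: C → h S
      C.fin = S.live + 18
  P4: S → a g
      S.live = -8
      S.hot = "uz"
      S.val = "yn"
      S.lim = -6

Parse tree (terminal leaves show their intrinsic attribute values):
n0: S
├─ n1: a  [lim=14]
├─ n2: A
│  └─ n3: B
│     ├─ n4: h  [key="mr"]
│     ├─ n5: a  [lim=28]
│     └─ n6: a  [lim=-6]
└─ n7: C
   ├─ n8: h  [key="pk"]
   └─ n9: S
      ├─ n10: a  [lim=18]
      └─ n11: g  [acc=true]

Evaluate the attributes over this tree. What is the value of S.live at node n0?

28

1. n1.lim = 14  [terminal]
2. n2.sig = false  [a.lim > 14]
3. n2.wid = false  [a.lim > 14]
4. n2.cnt = 23  [a.lim + 9]
5. n3.cnt = false  [A.cnt > 23]
6. n3.pre = false  [A.sig == true]
7. n4.key = "mr"  [terminal]
8. n5.lim = 28  [terminal]
9. n6.lim = -6  [terminal]
10. n3.acc = "kw"  ["kw"]
11. n2.fin = true  [A.cnt > 22]
12. n7.lab = true  [A.fin == true]
13. n7.off = "zz"  ["zz"]
14. n8.key = "pk"  [terminal]
15. n10.lim = 18  [terminal]
16. n11.acc = true  [terminal]
17. n9.live = -8  [-8]
18. n9.hot = "uz"  ["uz"]
19. n9.val = "yn"  ["yn"]
20. n9.lim = -6  [-6]
21. n7.fin = 10  [S.live + 18]
22. n0.live = 28  [(if A.fin then a.lim else C.fin) + 14]
23. n0.hot = "pm"  ["pm"]
24. n0.val = "zn"  ["zn"]
25. n0.lim = 18  [a.lim * -2 + 46]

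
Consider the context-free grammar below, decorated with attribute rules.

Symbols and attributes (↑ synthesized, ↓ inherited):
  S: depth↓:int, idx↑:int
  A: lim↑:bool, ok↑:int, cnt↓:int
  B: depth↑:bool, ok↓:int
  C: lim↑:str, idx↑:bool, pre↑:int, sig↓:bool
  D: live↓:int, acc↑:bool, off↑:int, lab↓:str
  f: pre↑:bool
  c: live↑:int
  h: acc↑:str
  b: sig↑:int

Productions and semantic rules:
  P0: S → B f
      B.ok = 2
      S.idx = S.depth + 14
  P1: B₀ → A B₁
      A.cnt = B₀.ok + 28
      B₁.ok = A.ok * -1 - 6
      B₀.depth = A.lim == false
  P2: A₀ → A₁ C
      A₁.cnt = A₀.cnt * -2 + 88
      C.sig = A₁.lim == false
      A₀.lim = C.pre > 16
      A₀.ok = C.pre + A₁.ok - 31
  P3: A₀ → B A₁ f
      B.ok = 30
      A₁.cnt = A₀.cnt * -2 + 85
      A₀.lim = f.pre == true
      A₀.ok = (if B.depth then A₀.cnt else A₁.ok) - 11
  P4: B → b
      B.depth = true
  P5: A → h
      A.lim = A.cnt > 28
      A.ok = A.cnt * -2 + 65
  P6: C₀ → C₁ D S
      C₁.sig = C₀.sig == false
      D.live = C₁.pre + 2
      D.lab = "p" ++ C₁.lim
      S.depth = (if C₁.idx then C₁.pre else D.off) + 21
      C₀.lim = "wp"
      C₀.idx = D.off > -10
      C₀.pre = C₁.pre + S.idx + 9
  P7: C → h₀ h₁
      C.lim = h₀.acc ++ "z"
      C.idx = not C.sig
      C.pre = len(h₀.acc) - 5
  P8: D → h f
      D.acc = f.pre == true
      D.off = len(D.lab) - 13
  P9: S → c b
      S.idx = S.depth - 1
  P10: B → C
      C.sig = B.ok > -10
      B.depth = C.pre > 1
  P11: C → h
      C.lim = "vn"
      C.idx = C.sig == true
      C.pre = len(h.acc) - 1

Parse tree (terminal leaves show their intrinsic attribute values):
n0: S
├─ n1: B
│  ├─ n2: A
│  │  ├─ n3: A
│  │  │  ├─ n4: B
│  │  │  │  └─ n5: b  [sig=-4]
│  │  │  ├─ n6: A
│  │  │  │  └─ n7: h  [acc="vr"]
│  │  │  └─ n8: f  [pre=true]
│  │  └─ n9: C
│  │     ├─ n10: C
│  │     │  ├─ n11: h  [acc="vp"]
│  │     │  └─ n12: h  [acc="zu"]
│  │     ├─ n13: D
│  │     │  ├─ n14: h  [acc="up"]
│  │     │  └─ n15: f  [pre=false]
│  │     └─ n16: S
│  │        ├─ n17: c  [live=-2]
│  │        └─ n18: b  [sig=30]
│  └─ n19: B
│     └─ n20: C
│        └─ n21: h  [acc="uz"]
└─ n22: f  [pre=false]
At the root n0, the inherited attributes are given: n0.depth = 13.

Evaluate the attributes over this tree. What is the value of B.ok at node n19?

-9

1. n0.depth = 13  [given at root]
2. n1.ok = 2  [2]
3. n2.cnt = 30  [B₀.ok + 28]
4. n3.cnt = 28  [A₀.cnt * -2 + 88]
5. n4.ok = 30  [30]
6. n5.sig = -4  [terminal]
7. n4.depth = true  [true]
8. n6.cnt = 29  [A₀.cnt * -2 + 85]
9. n7.acc = "vr"  [terminal]
10. n6.lim = true  [A.cnt > 28]
11. n6.ok = 7  [A.cnt * -2 + 65]
12. n8.pre = true  [terminal]
13. n3.lim = true  [f.pre == true]
14. n3.ok = 17  [(if B.depth then A₀.cnt else A₁.ok) - 11]
15. n9.sig = false  [A₁.lim == false]
16. n10.sig = true  [C₀.sig == false]
17. n11.acc = "vp"  [terminal]
18. n12.acc = "zu"  [terminal]
19. n10.lim = "vpz"  [h₀.acc ++ "z"]
20. n10.idx = false  [not C.sig]
21. n10.pre = -3  [len(h₀.acc) - 5]
22. n13.live = -1  [C₁.pre + 2]
23. n13.lab = "pvpz"  ["p" ++ C₁.lim]
24. n14.acc = "up"  [terminal]
25. n15.pre = false  [terminal]
26. n13.acc = false  [f.pre == true]
27. n13.off = -9  [len(D.lab) - 13]
28. n16.depth = 12  [(if C₁.idx then C₁.pre else D.off) + 21]
29. n17.live = -2  [terminal]
30. n18.sig = 30  [terminal]
31. n16.idx = 11  [S.depth - 1]
32. n9.lim = "wp"  ["wp"]
33. n9.idx = true  [D.off > -10]
34. n9.pre = 17  [C₁.pre + S.idx + 9]
35. n2.lim = true  [C.pre > 16]
36. n2.ok = 3  [C.pre + A₁.ok - 31]
37. n19.ok = -9  [A.ok * -1 - 6]
38. n20.sig = true  [B.ok > -10]
39. n21.acc = "uz"  [terminal]
40. n20.lim = "vn"  ["vn"]
41. n20.idx = true  [C.sig == true]
42. n20.pre = 1  [len(h.acc) - 1]
43. n19.depth = false  [C.pre > 1]
44. n1.depth = false  [A.lim == false]
45. n22.pre = false  [terminal]
46. n0.idx = 27  [S.depth + 14]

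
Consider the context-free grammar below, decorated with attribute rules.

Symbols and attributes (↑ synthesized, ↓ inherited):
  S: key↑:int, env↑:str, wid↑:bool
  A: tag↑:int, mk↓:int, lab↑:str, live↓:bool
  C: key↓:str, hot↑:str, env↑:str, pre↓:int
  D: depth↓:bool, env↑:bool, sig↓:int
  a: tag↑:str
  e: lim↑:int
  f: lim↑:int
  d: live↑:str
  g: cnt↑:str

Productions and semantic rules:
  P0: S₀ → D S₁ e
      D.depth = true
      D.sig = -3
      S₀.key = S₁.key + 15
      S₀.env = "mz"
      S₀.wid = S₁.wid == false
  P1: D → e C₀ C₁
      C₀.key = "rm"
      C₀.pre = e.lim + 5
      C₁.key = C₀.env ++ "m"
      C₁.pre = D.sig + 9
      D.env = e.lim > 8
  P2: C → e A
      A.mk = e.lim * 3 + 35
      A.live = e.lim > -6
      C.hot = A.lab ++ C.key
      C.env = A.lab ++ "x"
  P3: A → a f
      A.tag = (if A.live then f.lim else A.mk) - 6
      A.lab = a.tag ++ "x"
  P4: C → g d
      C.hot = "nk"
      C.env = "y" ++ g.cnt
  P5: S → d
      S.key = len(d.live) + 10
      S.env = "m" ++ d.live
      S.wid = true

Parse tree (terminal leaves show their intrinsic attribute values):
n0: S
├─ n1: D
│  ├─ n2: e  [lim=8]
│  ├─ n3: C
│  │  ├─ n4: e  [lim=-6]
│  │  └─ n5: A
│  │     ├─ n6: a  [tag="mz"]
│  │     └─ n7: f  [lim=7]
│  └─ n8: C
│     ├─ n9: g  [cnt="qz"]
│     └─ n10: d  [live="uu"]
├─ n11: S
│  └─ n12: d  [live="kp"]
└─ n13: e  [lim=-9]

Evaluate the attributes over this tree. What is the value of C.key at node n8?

1. n1.depth = true  [true]
2. n1.sig = -3  [-3]
3. n2.lim = 8  [terminal]
4. n3.key = "rm"  ["rm"]
5. n3.pre = 13  [e.lim + 5]
6. n4.lim = -6  [terminal]
7. n5.mk = 17  [e.lim * 3 + 35]
8. n5.live = false  [e.lim > -6]
9. n6.tag = "mz"  [terminal]
10. n7.lim = 7  [terminal]
11. n5.tag = 11  [(if A.live then f.lim else A.mk) - 6]
12. n5.lab = "mzx"  [a.tag ++ "x"]
13. n3.hot = "mzxrm"  [A.lab ++ C.key]
14. n3.env = "mzxx"  [A.lab ++ "x"]
15. n8.key = "mzxxm"  [C₀.env ++ "m"]
16. n8.pre = 6  [D.sig + 9]
17. n9.cnt = "qz"  [terminal]
18. n10.live = "uu"  [terminal]
19. n8.hot = "nk"  ["nk"]
20. n8.env = "yqz"  ["y" ++ g.cnt]
21. n1.env = false  [e.lim > 8]
22. n12.live = "kp"  [terminal]
23. n11.key = 12  [len(d.live) + 10]
24. n11.env = "mkp"  ["m" ++ d.live]
25. n11.wid = true  [true]
26. n13.lim = -9  [terminal]
27. n0.key = 27  [S₁.key + 15]
28. n0.env = "mz"  ["mz"]
29. n0.wid = false  [S₁.wid == false]

"mzxxm"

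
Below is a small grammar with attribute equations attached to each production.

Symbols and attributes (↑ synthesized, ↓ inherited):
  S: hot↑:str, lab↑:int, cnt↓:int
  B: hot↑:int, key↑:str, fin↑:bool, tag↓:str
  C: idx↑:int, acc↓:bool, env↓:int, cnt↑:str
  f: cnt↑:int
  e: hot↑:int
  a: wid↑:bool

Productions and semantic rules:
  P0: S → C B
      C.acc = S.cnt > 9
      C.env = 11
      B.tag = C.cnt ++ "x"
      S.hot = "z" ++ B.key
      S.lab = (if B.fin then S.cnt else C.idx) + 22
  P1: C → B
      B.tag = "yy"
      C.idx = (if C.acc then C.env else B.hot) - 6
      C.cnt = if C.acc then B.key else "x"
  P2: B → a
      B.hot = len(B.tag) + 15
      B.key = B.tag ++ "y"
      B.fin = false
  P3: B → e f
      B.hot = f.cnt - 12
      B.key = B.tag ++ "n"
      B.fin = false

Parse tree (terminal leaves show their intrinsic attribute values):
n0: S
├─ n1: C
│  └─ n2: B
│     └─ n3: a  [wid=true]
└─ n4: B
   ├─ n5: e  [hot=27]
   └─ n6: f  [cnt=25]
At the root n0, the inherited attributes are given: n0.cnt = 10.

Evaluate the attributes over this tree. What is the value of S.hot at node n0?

"zyyyxn"

1. n0.cnt = 10  [given at root]
2. n1.acc = true  [S.cnt > 9]
3. n1.env = 11  [11]
4. n2.tag = "yy"  ["yy"]
5. n3.wid = true  [terminal]
6. n2.hot = 17  [len(B.tag) + 15]
7. n2.key = "yyy"  [B.tag ++ "y"]
8. n2.fin = false  [false]
9. n1.idx = 5  [(if C.acc then C.env else B.hot) - 6]
10. n1.cnt = "yyy"  [if C.acc then B.key else "x"]
11. n4.tag = "yyyx"  [C.cnt ++ "x"]
12. n5.hot = 27  [terminal]
13. n6.cnt = 25  [terminal]
14. n4.hot = 13  [f.cnt - 12]
15. n4.key = "yyyxn"  [B.tag ++ "n"]
16. n4.fin = false  [false]
17. n0.hot = "zyyyxn"  ["z" ++ B.key]
18. n0.lab = 27  [(if B.fin then S.cnt else C.idx) + 22]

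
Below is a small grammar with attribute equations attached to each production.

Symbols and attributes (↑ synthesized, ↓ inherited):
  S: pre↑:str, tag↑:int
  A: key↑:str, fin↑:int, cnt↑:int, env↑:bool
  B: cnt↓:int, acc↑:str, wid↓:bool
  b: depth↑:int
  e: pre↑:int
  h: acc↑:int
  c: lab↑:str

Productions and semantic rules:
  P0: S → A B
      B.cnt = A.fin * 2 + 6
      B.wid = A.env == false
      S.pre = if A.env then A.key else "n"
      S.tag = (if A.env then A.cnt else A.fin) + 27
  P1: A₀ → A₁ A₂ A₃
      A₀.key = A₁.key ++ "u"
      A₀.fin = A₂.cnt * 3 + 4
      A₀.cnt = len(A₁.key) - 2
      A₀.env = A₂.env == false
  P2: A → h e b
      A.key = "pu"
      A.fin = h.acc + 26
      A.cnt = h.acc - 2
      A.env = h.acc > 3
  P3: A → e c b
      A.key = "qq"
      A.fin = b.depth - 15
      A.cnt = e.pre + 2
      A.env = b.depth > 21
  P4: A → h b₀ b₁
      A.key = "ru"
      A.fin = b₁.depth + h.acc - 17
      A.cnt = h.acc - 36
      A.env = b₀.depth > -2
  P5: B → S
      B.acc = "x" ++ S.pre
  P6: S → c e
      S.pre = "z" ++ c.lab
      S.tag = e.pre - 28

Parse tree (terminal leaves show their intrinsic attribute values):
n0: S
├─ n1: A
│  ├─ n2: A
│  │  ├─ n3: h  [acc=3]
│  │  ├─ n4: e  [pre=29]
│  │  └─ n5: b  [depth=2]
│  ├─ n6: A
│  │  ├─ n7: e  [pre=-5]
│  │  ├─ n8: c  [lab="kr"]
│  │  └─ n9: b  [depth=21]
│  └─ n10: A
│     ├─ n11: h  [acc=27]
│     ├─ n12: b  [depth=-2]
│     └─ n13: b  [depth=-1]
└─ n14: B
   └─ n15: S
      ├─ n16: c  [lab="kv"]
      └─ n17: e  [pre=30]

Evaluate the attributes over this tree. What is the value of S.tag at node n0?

27

1. n3.acc = 3  [terminal]
2. n4.pre = 29  [terminal]
3. n5.depth = 2  [terminal]
4. n2.key = "pu"  ["pu"]
5. n2.fin = 29  [h.acc + 26]
6. n2.cnt = 1  [h.acc - 2]
7. n2.env = false  [h.acc > 3]
8. n7.pre = -5  [terminal]
9. n8.lab = "kr"  [terminal]
10. n9.depth = 21  [terminal]
11. n6.key = "qq"  ["qq"]
12. n6.fin = 6  [b.depth - 15]
13. n6.cnt = -3  [e.pre + 2]
14. n6.env = false  [b.depth > 21]
15. n11.acc = 27  [terminal]
16. n12.depth = -2  [terminal]
17. n13.depth = -1  [terminal]
18. n10.key = "ru"  ["ru"]
19. n10.fin = 9  [b₁.depth + h.acc - 17]
20. n10.cnt = -9  [h.acc - 36]
21. n10.env = false  [b₀.depth > -2]
22. n1.key = "puu"  [A₁.key ++ "u"]
23. n1.fin = -5  [A₂.cnt * 3 + 4]
24. n1.cnt = 0  [len(A₁.key) - 2]
25. n1.env = true  [A₂.env == false]
26. n14.cnt = -4  [A.fin * 2 + 6]
27. n14.wid = false  [A.env == false]
28. n16.lab = "kv"  [terminal]
29. n17.pre = 30  [terminal]
30. n15.pre = "zkv"  ["z" ++ c.lab]
31. n15.tag = 2  [e.pre - 28]
32. n14.acc = "xzkv"  ["x" ++ S.pre]
33. n0.pre = "puu"  [if A.env then A.key else "n"]
34. n0.tag = 27  [(if A.env then A.cnt else A.fin) + 27]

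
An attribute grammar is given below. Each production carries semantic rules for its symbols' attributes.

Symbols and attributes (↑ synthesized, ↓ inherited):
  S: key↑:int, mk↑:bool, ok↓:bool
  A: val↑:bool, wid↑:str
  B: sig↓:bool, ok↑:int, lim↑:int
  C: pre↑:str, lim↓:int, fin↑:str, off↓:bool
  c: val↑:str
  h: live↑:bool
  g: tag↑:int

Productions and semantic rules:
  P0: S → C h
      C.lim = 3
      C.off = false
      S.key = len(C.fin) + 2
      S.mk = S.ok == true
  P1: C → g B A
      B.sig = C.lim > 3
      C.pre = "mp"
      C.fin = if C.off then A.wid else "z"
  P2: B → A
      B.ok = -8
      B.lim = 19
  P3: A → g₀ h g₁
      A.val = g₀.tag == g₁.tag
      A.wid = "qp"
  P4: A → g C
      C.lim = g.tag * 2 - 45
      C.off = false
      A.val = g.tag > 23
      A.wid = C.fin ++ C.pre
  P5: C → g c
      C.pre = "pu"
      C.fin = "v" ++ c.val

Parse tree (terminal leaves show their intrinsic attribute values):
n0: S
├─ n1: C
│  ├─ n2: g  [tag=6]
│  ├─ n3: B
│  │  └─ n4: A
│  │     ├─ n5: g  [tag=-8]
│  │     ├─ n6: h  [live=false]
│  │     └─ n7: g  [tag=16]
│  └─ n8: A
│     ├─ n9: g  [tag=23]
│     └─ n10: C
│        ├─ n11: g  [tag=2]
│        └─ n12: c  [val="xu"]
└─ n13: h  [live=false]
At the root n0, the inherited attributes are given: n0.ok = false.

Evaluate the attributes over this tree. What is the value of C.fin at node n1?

"z"

1. n0.ok = false  [given at root]
2. n1.lim = 3  [3]
3. n1.off = false  [false]
4. n2.tag = 6  [terminal]
5. n3.sig = false  [C.lim > 3]
6. n5.tag = -8  [terminal]
7. n6.live = false  [terminal]
8. n7.tag = 16  [terminal]
9. n4.val = false  [g₀.tag == g₁.tag]
10. n4.wid = "qp"  ["qp"]
11. n3.ok = -8  [-8]
12. n3.lim = 19  [19]
13. n9.tag = 23  [terminal]
14. n10.lim = 1  [g.tag * 2 - 45]
15. n10.off = false  [false]
16. n11.tag = 2  [terminal]
17. n12.val = "xu"  [terminal]
18. n10.pre = "pu"  ["pu"]
19. n10.fin = "vxu"  ["v" ++ c.val]
20. n8.val = false  [g.tag > 23]
21. n8.wid = "vxupu"  [C.fin ++ C.pre]
22. n1.pre = "mp"  ["mp"]
23. n1.fin = "z"  [if C.off then A.wid else "z"]
24. n13.live = false  [terminal]
25. n0.key = 3  [len(C.fin) + 2]
26. n0.mk = false  [S.ok == true]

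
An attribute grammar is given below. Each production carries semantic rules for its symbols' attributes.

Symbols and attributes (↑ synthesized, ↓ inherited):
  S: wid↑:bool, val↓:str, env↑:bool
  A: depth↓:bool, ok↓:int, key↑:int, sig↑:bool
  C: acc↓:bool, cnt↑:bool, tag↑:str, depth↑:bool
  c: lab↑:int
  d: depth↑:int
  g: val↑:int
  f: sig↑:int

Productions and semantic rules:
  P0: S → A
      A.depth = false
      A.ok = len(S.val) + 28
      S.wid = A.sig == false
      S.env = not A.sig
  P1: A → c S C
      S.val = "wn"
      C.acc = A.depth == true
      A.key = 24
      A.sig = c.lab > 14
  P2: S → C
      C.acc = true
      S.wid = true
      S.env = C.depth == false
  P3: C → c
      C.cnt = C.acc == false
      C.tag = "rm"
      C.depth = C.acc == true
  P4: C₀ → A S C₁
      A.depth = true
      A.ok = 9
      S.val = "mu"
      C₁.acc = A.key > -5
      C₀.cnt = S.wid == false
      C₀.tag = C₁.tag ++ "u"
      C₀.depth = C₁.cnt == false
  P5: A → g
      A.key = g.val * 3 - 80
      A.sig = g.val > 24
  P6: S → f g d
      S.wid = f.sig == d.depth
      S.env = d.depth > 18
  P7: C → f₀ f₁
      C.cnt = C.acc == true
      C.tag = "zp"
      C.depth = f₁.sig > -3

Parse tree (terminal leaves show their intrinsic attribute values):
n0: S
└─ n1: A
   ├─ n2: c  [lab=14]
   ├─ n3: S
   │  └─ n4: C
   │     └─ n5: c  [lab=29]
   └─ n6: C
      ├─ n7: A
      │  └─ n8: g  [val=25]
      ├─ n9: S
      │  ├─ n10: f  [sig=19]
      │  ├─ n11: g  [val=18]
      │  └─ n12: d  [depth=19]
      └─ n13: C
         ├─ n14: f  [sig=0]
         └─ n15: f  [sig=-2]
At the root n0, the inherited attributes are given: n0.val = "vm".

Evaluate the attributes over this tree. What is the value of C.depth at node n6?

1. n0.val = "vm"  [given at root]
2. n1.depth = false  [false]
3. n1.ok = 30  [len(S.val) + 28]
4. n2.lab = 14  [terminal]
5. n3.val = "wn"  ["wn"]
6. n4.acc = true  [true]
7. n5.lab = 29  [terminal]
8. n4.cnt = false  [C.acc == false]
9. n4.tag = "rm"  ["rm"]
10. n4.depth = true  [C.acc == true]
11. n3.wid = true  [true]
12. n3.env = false  [C.depth == false]
13. n6.acc = false  [A.depth == true]
14. n7.depth = true  [true]
15. n7.ok = 9  [9]
16. n8.val = 25  [terminal]
17. n7.key = -5  [g.val * 3 - 80]
18. n7.sig = true  [g.val > 24]
19. n9.val = "mu"  ["mu"]
20. n10.sig = 19  [terminal]
21. n11.val = 18  [terminal]
22. n12.depth = 19  [terminal]
23. n9.wid = true  [f.sig == d.depth]
24. n9.env = true  [d.depth > 18]
25. n13.acc = false  [A.key > -5]
26. n14.sig = 0  [terminal]
27. n15.sig = -2  [terminal]
28. n13.cnt = false  [C.acc == true]
29. n13.tag = "zp"  ["zp"]
30. n13.depth = true  [f₁.sig > -3]
31. n6.cnt = false  [S.wid == false]
32. n6.tag = "zpu"  [C₁.tag ++ "u"]
33. n6.depth = true  [C₁.cnt == false]
34. n1.key = 24  [24]
35. n1.sig = false  [c.lab > 14]
36. n0.wid = true  [A.sig == false]
37. n0.env = true  [not A.sig]

true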